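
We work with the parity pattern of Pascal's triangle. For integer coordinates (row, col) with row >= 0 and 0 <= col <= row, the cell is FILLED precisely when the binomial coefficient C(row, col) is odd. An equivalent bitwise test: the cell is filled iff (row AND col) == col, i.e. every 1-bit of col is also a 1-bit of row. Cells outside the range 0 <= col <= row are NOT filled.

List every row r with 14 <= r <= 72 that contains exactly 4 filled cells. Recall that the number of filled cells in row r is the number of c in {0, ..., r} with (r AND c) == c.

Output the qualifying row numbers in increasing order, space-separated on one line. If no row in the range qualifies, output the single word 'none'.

Row r has 2^popcount(r) filled cells, so we need popcount(r) = log2(4) = 2.
Scan r = 14..72 and keep those with exactly 2 one-bits:
r=14=1110 popcount=3 -> skip
r=15=1111 popcount=4 -> skip
r=16=10000 popcount=1 -> skip
r=17=10001 popcount=2 -> KEEP
r=18=10010 popcount=2 -> KEEP
r=19=10011 popcount=3 -> skip
r=20=10100 popcount=2 -> KEEP
r=21=10101 popcount=3 -> skip
r=22=10110 popcount=3 -> skip
r=23=10111 popcount=4 -> skip
r=24=11000 popcount=2 -> KEEP
r=25=11001 popcount=3 -> skip
r=26=11010 popcount=3 -> skip
r=27=11011 popcount=4 -> skip
r=28=11100 popcount=3 -> skip
r=29=11101 popcount=4 -> skip
r=30=11110 popcount=4 -> skip
r=31=11111 popcount=5 -> skip
r=32=100000 popcount=1 -> skip
r=33=100001 popcount=2 -> KEEP
r=34=100010 popcount=2 -> KEEP
r=35=100011 popcount=3 -> skip
r=36=100100 popcount=2 -> KEEP
r=37=100101 popcount=3 -> skip
r=38=100110 popcount=3 -> skip
r=39=100111 popcount=4 -> skip
r=40=101000 popcount=2 -> KEEP
r=41=101001 popcount=3 -> skip
r=42=101010 popcount=3 -> skip
r=43=101011 popcount=4 -> skip
r=44=101100 popcount=3 -> skip
r=45=101101 popcount=4 -> skip
r=46=101110 popcount=4 -> skip
r=47=101111 popcount=5 -> skip
r=48=110000 popcount=2 -> KEEP
r=49=110001 popcount=3 -> skip
r=50=110010 popcount=3 -> skip
r=51=110011 popcount=4 -> skip
r=52=110100 popcount=3 -> skip
r=53=110101 popcount=4 -> skip
r=54=110110 popcount=4 -> skip
r=55=110111 popcount=5 -> skip
r=56=111000 popcount=3 -> skip
r=57=111001 popcount=4 -> skip
r=58=111010 popcount=4 -> skip
r=59=111011 popcount=5 -> skip
r=60=111100 popcount=4 -> skip
r=61=111101 popcount=5 -> skip
r=62=111110 popcount=5 -> skip
r=63=111111 popcount=6 -> skip
r=64=1000000 popcount=1 -> skip
r=65=1000001 popcount=2 -> KEEP
r=66=1000010 popcount=2 -> KEEP
r=67=1000011 popcount=3 -> skip
r=68=1000100 popcount=2 -> KEEP
r=69=1000101 popcount=3 -> skip
r=70=1000110 popcount=3 -> skip
r=71=1000111 popcount=4 -> skip
r=72=1001000 popcount=2 -> KEEP
Kept rows: 17 18 20 24 33 34 36 40 48 65 66 68 72

Answer: 17 18 20 24 33 34 36 40 48 65 66 68 72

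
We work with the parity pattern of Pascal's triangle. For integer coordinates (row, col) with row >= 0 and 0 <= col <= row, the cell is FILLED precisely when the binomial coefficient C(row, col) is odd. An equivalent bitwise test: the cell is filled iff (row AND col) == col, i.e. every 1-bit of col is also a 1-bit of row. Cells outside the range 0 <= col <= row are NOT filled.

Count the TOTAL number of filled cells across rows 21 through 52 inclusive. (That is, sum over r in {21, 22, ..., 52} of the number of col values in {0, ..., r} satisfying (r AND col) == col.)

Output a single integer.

r21=10101 pc3: +8 =8
r22=10110 pc3: +8 =16
r23=10111 pc4: +16 =32
r24=11000 pc2: +4 =36
r25=11001 pc3: +8 =44
r26=11010 pc3: +8 =52
r27=11011 pc4: +16 =68
r28=11100 pc3: +8 =76
r29=11101 pc4: +16 =92
r30=11110 pc4: +16 =108
r31=11111 pc5: +32 =140
r32=100000 pc1: +2 =142
r33=100001 pc2: +4 =146
r34=100010 pc2: +4 =150
r35=100011 pc3: +8 =158
r36=100100 pc2: +4 =162
r37=100101 pc3: +8 =170
r38=100110 pc3: +8 =178
r39=100111 pc4: +16 =194
r40=101000 pc2: +4 =198
r41=101001 pc3: +8 =206
r42=101010 pc3: +8 =214
r43=101011 pc4: +16 =230
r44=101100 pc3: +8 =238
r45=101101 pc4: +16 =254
r46=101110 pc4: +16 =270
r47=101111 pc5: +32 =302
r48=110000 pc2: +4 =306
r49=110001 pc3: +8 =314
r50=110010 pc3: +8 =322
r51=110011 pc4: +16 =338
r52=110100 pc3: +8 =346

Answer: 346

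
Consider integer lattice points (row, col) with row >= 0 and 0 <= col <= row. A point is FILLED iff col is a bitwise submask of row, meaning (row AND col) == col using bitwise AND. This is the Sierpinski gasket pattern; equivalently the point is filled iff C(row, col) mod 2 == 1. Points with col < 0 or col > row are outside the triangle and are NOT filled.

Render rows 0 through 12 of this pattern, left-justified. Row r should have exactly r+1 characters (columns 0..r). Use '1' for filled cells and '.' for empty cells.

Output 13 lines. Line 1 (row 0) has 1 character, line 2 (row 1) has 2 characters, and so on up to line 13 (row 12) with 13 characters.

r0=0: 1
r1=1: 11
r2=10: 1.1
r3=11: 1111
r4=100: 1...1
r5=101: 11..11
r6=110: 1.1.1.1
r7=111: 11111111
r8=1000: 1.......1
r9=1001: 11......11
r10=1010: 1.1.....1.1
r11=1011: 1111....1111
r12=1100: 1...1...1...1

Answer: 1
11
1.1
1111
1...1
11..11
1.1.1.1
11111111
1.......1
11......11
1.1.....1.1
1111....1111
1...1...1...1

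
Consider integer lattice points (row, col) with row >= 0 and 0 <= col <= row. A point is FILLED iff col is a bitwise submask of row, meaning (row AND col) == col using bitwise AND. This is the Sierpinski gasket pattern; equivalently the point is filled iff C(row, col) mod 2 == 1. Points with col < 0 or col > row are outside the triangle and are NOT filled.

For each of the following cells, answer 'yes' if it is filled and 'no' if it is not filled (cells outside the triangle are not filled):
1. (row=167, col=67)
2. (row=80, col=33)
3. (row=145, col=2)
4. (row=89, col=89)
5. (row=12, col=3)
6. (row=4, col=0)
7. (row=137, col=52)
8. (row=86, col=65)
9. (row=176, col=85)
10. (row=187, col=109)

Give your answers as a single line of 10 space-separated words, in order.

Answer: no no no yes no yes no no no no

Derivation:
(167,67): row=0b10100111, col=0b1000011, row AND col = 0b11 = 3; 3 != 67 -> empty
(80,33): row=0b1010000, col=0b100001, row AND col = 0b0 = 0; 0 != 33 -> empty
(145,2): row=0b10010001, col=0b10, row AND col = 0b0 = 0; 0 != 2 -> empty
(89,89): row=0b1011001, col=0b1011001, row AND col = 0b1011001 = 89; 89 == 89 -> filled
(12,3): row=0b1100, col=0b11, row AND col = 0b0 = 0; 0 != 3 -> empty
(4,0): row=0b100, col=0b0, row AND col = 0b0 = 0; 0 == 0 -> filled
(137,52): row=0b10001001, col=0b110100, row AND col = 0b0 = 0; 0 != 52 -> empty
(86,65): row=0b1010110, col=0b1000001, row AND col = 0b1000000 = 64; 64 != 65 -> empty
(176,85): row=0b10110000, col=0b1010101, row AND col = 0b10000 = 16; 16 != 85 -> empty
(187,109): row=0b10111011, col=0b1101101, row AND col = 0b101001 = 41; 41 != 109 -> empty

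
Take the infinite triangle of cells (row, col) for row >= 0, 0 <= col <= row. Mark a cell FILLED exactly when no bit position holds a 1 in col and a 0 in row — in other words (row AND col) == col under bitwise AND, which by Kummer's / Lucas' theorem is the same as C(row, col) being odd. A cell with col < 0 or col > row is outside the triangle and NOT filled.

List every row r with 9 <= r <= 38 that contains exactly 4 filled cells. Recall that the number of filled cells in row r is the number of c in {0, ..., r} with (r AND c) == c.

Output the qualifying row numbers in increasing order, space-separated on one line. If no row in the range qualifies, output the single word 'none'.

Row r has 2^popcount(r) filled cells, so we need popcount(r) = log2(4) = 2.
Scan r = 9..38 and keep those with exactly 2 one-bits:
r=9=1001 popcount=2 -> KEEP
r=10=1010 popcount=2 -> KEEP
r=11=1011 popcount=3 -> skip
r=12=1100 popcount=2 -> KEEP
r=13=1101 popcount=3 -> skip
r=14=1110 popcount=3 -> skip
r=15=1111 popcount=4 -> skip
r=16=10000 popcount=1 -> skip
r=17=10001 popcount=2 -> KEEP
r=18=10010 popcount=2 -> KEEP
r=19=10011 popcount=3 -> skip
r=20=10100 popcount=2 -> KEEP
r=21=10101 popcount=3 -> skip
r=22=10110 popcount=3 -> skip
r=23=10111 popcount=4 -> skip
r=24=11000 popcount=2 -> KEEP
r=25=11001 popcount=3 -> skip
r=26=11010 popcount=3 -> skip
r=27=11011 popcount=4 -> skip
r=28=11100 popcount=3 -> skip
r=29=11101 popcount=4 -> skip
r=30=11110 popcount=4 -> skip
r=31=11111 popcount=5 -> skip
r=32=100000 popcount=1 -> skip
r=33=100001 popcount=2 -> KEEP
r=34=100010 popcount=2 -> KEEP
r=35=100011 popcount=3 -> skip
r=36=100100 popcount=2 -> KEEP
r=37=100101 popcount=3 -> skip
r=38=100110 popcount=3 -> skip
Kept rows: 9 10 12 17 18 20 24 33 34 36

Answer: 9 10 12 17 18 20 24 33 34 36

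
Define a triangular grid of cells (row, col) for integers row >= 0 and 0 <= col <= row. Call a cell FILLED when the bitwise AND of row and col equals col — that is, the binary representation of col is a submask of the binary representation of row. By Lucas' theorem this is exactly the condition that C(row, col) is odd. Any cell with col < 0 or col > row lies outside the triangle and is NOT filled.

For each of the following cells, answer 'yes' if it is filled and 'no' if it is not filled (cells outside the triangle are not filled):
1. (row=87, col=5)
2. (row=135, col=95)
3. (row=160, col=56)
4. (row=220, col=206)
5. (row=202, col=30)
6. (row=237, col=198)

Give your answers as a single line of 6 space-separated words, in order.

Answer: yes no no no no no

Derivation:
(87,5): row=0b1010111, col=0b101, row AND col = 0b101 = 5; 5 == 5 -> filled
(135,95): row=0b10000111, col=0b1011111, row AND col = 0b111 = 7; 7 != 95 -> empty
(160,56): row=0b10100000, col=0b111000, row AND col = 0b100000 = 32; 32 != 56 -> empty
(220,206): row=0b11011100, col=0b11001110, row AND col = 0b11001100 = 204; 204 != 206 -> empty
(202,30): row=0b11001010, col=0b11110, row AND col = 0b1010 = 10; 10 != 30 -> empty
(237,198): row=0b11101101, col=0b11000110, row AND col = 0b11000100 = 196; 196 != 198 -> empty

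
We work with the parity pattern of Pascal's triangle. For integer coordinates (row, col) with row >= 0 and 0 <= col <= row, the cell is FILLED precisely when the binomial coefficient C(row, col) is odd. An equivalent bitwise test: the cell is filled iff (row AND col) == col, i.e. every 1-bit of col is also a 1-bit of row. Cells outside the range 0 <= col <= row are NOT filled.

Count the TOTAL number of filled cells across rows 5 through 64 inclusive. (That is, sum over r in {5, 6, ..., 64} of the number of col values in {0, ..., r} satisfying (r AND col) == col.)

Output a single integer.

Answer: 720

Derivation:
r5=101 pc2: +4 =4
r6=110 pc2: +4 =8
r7=111 pc3: +8 =16
r8=1000 pc1: +2 =18
r9=1001 pc2: +4 =22
r10=1010 pc2: +4 =26
r11=1011 pc3: +8 =34
r12=1100 pc2: +4 =38
r13=1101 pc3: +8 =46
r14=1110 pc3: +8 =54
r15=1111 pc4: +16 =70
r16=10000 pc1: +2 =72
r17=10001 pc2: +4 =76
r18=10010 pc2: +4 =80
r19=10011 pc3: +8 =88
r20=10100 pc2: +4 =92
r21=10101 pc3: +8 =100
r22=10110 pc3: +8 =108
r23=10111 pc4: +16 =124
r24=11000 pc2: +4 =128
r25=11001 pc3: +8 =136
r26=11010 pc3: +8 =144
r27=11011 pc4: +16 =160
r28=11100 pc3: +8 =168
r29=11101 pc4: +16 =184
r30=11110 pc4: +16 =200
r31=11111 pc5: +32 =232
r32=100000 pc1: +2 =234
r33=100001 pc2: +4 =238
r34=100010 pc2: +4 =242
r35=100011 pc3: +8 =250
r36=100100 pc2: +4 =254
r37=100101 pc3: +8 =262
r38=100110 pc3: +8 =270
r39=100111 pc4: +16 =286
r40=101000 pc2: +4 =290
r41=101001 pc3: +8 =298
r42=101010 pc3: +8 =306
r43=101011 pc4: +16 =322
r44=101100 pc3: +8 =330
r45=101101 pc4: +16 =346
r46=101110 pc4: +16 =362
r47=101111 pc5: +32 =394
r48=110000 pc2: +4 =398
r49=110001 pc3: +8 =406
r50=110010 pc3: +8 =414
r51=110011 pc4: +16 =430
r52=110100 pc3: +8 =438
r53=110101 pc4: +16 =454
r54=110110 pc4: +16 =470
r55=110111 pc5: +32 =502
r56=111000 pc3: +8 =510
r57=111001 pc4: +16 =526
r58=111010 pc4: +16 =542
r59=111011 pc5: +32 =574
r60=111100 pc4: +16 =590
r61=111101 pc5: +32 =622
r62=111110 pc5: +32 =654
r63=111111 pc6: +64 =718
r64=1000000 pc1: +2 =720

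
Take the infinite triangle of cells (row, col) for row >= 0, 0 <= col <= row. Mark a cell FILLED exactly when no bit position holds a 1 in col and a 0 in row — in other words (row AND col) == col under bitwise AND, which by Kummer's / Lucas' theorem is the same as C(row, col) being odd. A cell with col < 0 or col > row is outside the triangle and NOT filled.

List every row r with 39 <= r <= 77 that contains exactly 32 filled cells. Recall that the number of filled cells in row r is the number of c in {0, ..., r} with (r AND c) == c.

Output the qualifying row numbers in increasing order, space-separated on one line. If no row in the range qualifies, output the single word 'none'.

Answer: 47 55 59 61 62

Derivation:
Row r has 2^popcount(r) filled cells, so we need popcount(r) = log2(32) = 5.
Scan r = 39..77 and keep those with exactly 5 one-bits:
r=39=100111 popcount=4 -> skip
r=40=101000 popcount=2 -> skip
r=41=101001 popcount=3 -> skip
r=42=101010 popcount=3 -> skip
r=43=101011 popcount=4 -> skip
r=44=101100 popcount=3 -> skip
r=45=101101 popcount=4 -> skip
r=46=101110 popcount=4 -> skip
r=47=101111 popcount=5 -> KEEP
r=48=110000 popcount=2 -> skip
r=49=110001 popcount=3 -> skip
r=50=110010 popcount=3 -> skip
r=51=110011 popcount=4 -> skip
r=52=110100 popcount=3 -> skip
r=53=110101 popcount=4 -> skip
r=54=110110 popcount=4 -> skip
r=55=110111 popcount=5 -> KEEP
r=56=111000 popcount=3 -> skip
r=57=111001 popcount=4 -> skip
r=58=111010 popcount=4 -> skip
r=59=111011 popcount=5 -> KEEP
r=60=111100 popcount=4 -> skip
r=61=111101 popcount=5 -> KEEP
r=62=111110 popcount=5 -> KEEP
r=63=111111 popcount=6 -> skip
r=64=1000000 popcount=1 -> skip
r=65=1000001 popcount=2 -> skip
r=66=1000010 popcount=2 -> skip
r=67=1000011 popcount=3 -> skip
r=68=1000100 popcount=2 -> skip
r=69=1000101 popcount=3 -> skip
r=70=1000110 popcount=3 -> skip
r=71=1000111 popcount=4 -> skip
r=72=1001000 popcount=2 -> skip
r=73=1001001 popcount=3 -> skip
r=74=1001010 popcount=3 -> skip
r=75=1001011 popcount=4 -> skip
r=76=1001100 popcount=3 -> skip
r=77=1001101 popcount=4 -> skip
Kept rows: 47 55 59 61 62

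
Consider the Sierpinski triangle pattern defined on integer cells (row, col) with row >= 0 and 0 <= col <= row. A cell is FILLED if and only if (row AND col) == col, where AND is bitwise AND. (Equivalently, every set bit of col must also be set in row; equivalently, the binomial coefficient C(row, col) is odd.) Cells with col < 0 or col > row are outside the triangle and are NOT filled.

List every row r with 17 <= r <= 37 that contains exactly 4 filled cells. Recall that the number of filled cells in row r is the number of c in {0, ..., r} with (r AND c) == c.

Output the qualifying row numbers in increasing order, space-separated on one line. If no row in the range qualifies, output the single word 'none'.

Answer: 17 18 20 24 33 34 36

Derivation:
Row r has 2^popcount(r) filled cells, so we need popcount(r) = log2(4) = 2.
Scan r = 17..37 and keep those with exactly 2 one-bits:
r=17=10001 popcount=2 -> KEEP
r=18=10010 popcount=2 -> KEEP
r=19=10011 popcount=3 -> skip
r=20=10100 popcount=2 -> KEEP
r=21=10101 popcount=3 -> skip
r=22=10110 popcount=3 -> skip
r=23=10111 popcount=4 -> skip
r=24=11000 popcount=2 -> KEEP
r=25=11001 popcount=3 -> skip
r=26=11010 popcount=3 -> skip
r=27=11011 popcount=4 -> skip
r=28=11100 popcount=3 -> skip
r=29=11101 popcount=4 -> skip
r=30=11110 popcount=4 -> skip
r=31=11111 popcount=5 -> skip
r=32=100000 popcount=1 -> skip
r=33=100001 popcount=2 -> KEEP
r=34=100010 popcount=2 -> KEEP
r=35=100011 popcount=3 -> skip
r=36=100100 popcount=2 -> KEEP
r=37=100101 popcount=3 -> skip
Kept rows: 17 18 20 24 33 34 36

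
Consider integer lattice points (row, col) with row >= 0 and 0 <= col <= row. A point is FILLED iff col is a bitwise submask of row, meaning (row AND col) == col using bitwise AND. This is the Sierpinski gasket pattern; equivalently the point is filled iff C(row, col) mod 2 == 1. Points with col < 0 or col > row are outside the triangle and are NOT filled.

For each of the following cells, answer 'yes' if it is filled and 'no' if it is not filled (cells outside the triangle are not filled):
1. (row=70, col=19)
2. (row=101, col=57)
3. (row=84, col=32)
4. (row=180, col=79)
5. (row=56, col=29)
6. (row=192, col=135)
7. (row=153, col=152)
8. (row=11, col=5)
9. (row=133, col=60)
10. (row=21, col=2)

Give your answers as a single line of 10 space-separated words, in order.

Answer: no no no no no no yes no no no

Derivation:
(70,19): row=0b1000110, col=0b10011, row AND col = 0b10 = 2; 2 != 19 -> empty
(101,57): row=0b1100101, col=0b111001, row AND col = 0b100001 = 33; 33 != 57 -> empty
(84,32): row=0b1010100, col=0b100000, row AND col = 0b0 = 0; 0 != 32 -> empty
(180,79): row=0b10110100, col=0b1001111, row AND col = 0b100 = 4; 4 != 79 -> empty
(56,29): row=0b111000, col=0b11101, row AND col = 0b11000 = 24; 24 != 29 -> empty
(192,135): row=0b11000000, col=0b10000111, row AND col = 0b10000000 = 128; 128 != 135 -> empty
(153,152): row=0b10011001, col=0b10011000, row AND col = 0b10011000 = 152; 152 == 152 -> filled
(11,5): row=0b1011, col=0b101, row AND col = 0b1 = 1; 1 != 5 -> empty
(133,60): row=0b10000101, col=0b111100, row AND col = 0b100 = 4; 4 != 60 -> empty
(21,2): row=0b10101, col=0b10, row AND col = 0b0 = 0; 0 != 2 -> empty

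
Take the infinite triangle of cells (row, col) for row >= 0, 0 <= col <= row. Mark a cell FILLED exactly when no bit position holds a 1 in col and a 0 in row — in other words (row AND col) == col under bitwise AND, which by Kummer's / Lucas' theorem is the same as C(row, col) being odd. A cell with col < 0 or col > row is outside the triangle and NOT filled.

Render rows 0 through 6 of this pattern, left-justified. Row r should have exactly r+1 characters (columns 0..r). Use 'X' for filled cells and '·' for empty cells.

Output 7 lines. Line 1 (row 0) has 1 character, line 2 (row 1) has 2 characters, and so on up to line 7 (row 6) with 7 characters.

Answer: X
XX
X·X
XXXX
X···X
XX··XX
X·X·X·X

Derivation:
r0=0: X
r1=1: XX
r2=10: X·X
r3=11: XXXX
r4=100: X···X
r5=101: XX··XX
r6=110: X·X·X·X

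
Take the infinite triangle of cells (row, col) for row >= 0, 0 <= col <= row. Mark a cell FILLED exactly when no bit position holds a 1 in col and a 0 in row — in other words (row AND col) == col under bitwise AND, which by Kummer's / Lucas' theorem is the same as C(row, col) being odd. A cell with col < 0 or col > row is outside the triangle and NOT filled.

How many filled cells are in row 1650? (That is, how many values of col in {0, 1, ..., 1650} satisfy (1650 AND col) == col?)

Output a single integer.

Answer: 64

Derivation:
1650 in binary = 11001110010
popcount(1650) = number of 1-bits in 11001110010 = 6
A col c satisfies (1650 AND c) == c iff every set bit of c is also set in 1650; each of the 6 set bits of 1650 can independently be on or off in c.
count = 2^6 = 64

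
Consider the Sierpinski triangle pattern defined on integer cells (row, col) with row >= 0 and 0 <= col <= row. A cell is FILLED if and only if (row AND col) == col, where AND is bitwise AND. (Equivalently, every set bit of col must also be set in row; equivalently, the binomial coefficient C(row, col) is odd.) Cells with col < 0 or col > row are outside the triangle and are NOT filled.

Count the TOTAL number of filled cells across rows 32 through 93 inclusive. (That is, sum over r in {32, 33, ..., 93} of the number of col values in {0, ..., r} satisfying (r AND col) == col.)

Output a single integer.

Answer: 876

Derivation:
r32=100000 pc1: +2 =2
r33=100001 pc2: +4 =6
r34=100010 pc2: +4 =10
r35=100011 pc3: +8 =18
r36=100100 pc2: +4 =22
r37=100101 pc3: +8 =30
r38=100110 pc3: +8 =38
r39=100111 pc4: +16 =54
r40=101000 pc2: +4 =58
r41=101001 pc3: +8 =66
r42=101010 pc3: +8 =74
r43=101011 pc4: +16 =90
r44=101100 pc3: +8 =98
r45=101101 pc4: +16 =114
r46=101110 pc4: +16 =130
r47=101111 pc5: +32 =162
r48=110000 pc2: +4 =166
r49=110001 pc3: +8 =174
r50=110010 pc3: +8 =182
r51=110011 pc4: +16 =198
r52=110100 pc3: +8 =206
r53=110101 pc4: +16 =222
r54=110110 pc4: +16 =238
r55=110111 pc5: +32 =270
r56=111000 pc3: +8 =278
r57=111001 pc4: +16 =294
r58=111010 pc4: +16 =310
r59=111011 pc5: +32 =342
r60=111100 pc4: +16 =358
r61=111101 pc5: +32 =390
r62=111110 pc5: +32 =422
r63=111111 pc6: +64 =486
r64=1000000 pc1: +2 =488
r65=1000001 pc2: +4 =492
r66=1000010 pc2: +4 =496
r67=1000011 pc3: +8 =504
r68=1000100 pc2: +4 =508
r69=1000101 pc3: +8 =516
r70=1000110 pc3: +8 =524
r71=1000111 pc4: +16 =540
r72=1001000 pc2: +4 =544
r73=1001001 pc3: +8 =552
r74=1001010 pc3: +8 =560
r75=1001011 pc4: +16 =576
r76=1001100 pc3: +8 =584
r77=1001101 pc4: +16 =600
r78=1001110 pc4: +16 =616
r79=1001111 pc5: +32 =648
r80=1010000 pc2: +4 =652
r81=1010001 pc3: +8 =660
r82=1010010 pc3: +8 =668
r83=1010011 pc4: +16 =684
r84=1010100 pc3: +8 =692
r85=1010101 pc4: +16 =708
r86=1010110 pc4: +16 =724
r87=1010111 pc5: +32 =756
r88=1011000 pc3: +8 =764
r89=1011001 pc4: +16 =780
r90=1011010 pc4: +16 =796
r91=1011011 pc5: +32 =828
r92=1011100 pc4: +16 =844
r93=1011101 pc5: +32 =876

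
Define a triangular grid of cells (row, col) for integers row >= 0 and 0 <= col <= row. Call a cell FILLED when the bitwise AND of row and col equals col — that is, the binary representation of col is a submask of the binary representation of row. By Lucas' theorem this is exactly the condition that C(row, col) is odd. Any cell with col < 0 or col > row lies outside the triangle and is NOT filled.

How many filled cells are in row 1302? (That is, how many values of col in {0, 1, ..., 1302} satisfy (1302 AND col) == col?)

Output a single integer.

Answer: 32

Derivation:
1302 in binary = 10100010110
popcount(1302) = number of 1-bits in 10100010110 = 5
A col c satisfies (1302 AND c) == c iff every set bit of c is also set in 1302; each of the 5 set bits of 1302 can independently be on or off in c.
count = 2^5 = 32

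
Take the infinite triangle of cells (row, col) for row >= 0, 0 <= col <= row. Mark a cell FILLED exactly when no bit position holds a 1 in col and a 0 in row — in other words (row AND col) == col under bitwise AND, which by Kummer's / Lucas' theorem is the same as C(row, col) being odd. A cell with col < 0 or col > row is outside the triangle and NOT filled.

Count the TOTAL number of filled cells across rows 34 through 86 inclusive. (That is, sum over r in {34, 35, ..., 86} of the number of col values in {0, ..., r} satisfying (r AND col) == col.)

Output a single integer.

r34=100010 pc2: +4 =4
r35=100011 pc3: +8 =12
r36=100100 pc2: +4 =16
r37=100101 pc3: +8 =24
r38=100110 pc3: +8 =32
r39=100111 pc4: +16 =48
r40=101000 pc2: +4 =52
r41=101001 pc3: +8 =60
r42=101010 pc3: +8 =68
r43=101011 pc4: +16 =84
r44=101100 pc3: +8 =92
r45=101101 pc4: +16 =108
r46=101110 pc4: +16 =124
r47=101111 pc5: +32 =156
r48=110000 pc2: +4 =160
r49=110001 pc3: +8 =168
r50=110010 pc3: +8 =176
r51=110011 pc4: +16 =192
r52=110100 pc3: +8 =200
r53=110101 pc4: +16 =216
r54=110110 pc4: +16 =232
r55=110111 pc5: +32 =264
r56=111000 pc3: +8 =272
r57=111001 pc4: +16 =288
r58=111010 pc4: +16 =304
r59=111011 pc5: +32 =336
r60=111100 pc4: +16 =352
r61=111101 pc5: +32 =384
r62=111110 pc5: +32 =416
r63=111111 pc6: +64 =480
r64=1000000 pc1: +2 =482
r65=1000001 pc2: +4 =486
r66=1000010 pc2: +4 =490
r67=1000011 pc3: +8 =498
r68=1000100 pc2: +4 =502
r69=1000101 pc3: +8 =510
r70=1000110 pc3: +8 =518
r71=1000111 pc4: +16 =534
r72=1001000 pc2: +4 =538
r73=1001001 pc3: +8 =546
r74=1001010 pc3: +8 =554
r75=1001011 pc4: +16 =570
r76=1001100 pc3: +8 =578
r77=1001101 pc4: +16 =594
r78=1001110 pc4: +16 =610
r79=1001111 pc5: +32 =642
r80=1010000 pc2: +4 =646
r81=1010001 pc3: +8 =654
r82=1010010 pc3: +8 =662
r83=1010011 pc4: +16 =678
r84=1010100 pc3: +8 =686
r85=1010101 pc4: +16 =702
r86=1010110 pc4: +16 =718

Answer: 718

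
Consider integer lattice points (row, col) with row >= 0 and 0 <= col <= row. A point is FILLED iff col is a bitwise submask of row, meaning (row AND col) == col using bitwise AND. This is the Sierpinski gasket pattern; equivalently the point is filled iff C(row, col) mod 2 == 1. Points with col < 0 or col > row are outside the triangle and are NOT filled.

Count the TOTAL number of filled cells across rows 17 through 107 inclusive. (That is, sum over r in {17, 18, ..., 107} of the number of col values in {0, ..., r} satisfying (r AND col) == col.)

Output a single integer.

r17=10001 pc2: +4 =4
r18=10010 pc2: +4 =8
r19=10011 pc3: +8 =16
r20=10100 pc2: +4 =20
r21=10101 pc3: +8 =28
r22=10110 pc3: +8 =36
r23=10111 pc4: +16 =52
r24=11000 pc2: +4 =56
r25=11001 pc3: +8 =64
r26=11010 pc3: +8 =72
r27=11011 pc4: +16 =88
r28=11100 pc3: +8 =96
r29=11101 pc4: +16 =112
r30=11110 pc4: +16 =128
r31=11111 pc5: +32 =160
r32=100000 pc1: +2 =162
r33=100001 pc2: +4 =166
r34=100010 pc2: +4 =170
r35=100011 pc3: +8 =178
r36=100100 pc2: +4 =182
r37=100101 pc3: +8 =190
r38=100110 pc3: +8 =198
r39=100111 pc4: +16 =214
r40=101000 pc2: +4 =218
r41=101001 pc3: +8 =226
r42=101010 pc3: +8 =234
r43=101011 pc4: +16 =250
r44=101100 pc3: +8 =258
r45=101101 pc4: +16 =274
r46=101110 pc4: +16 =290
r47=101111 pc5: +32 =322
r48=110000 pc2: +4 =326
r49=110001 pc3: +8 =334
r50=110010 pc3: +8 =342
r51=110011 pc4: +16 =358
r52=110100 pc3: +8 =366
r53=110101 pc4: +16 =382
r54=110110 pc4: +16 =398
r55=110111 pc5: +32 =430
r56=111000 pc3: +8 =438
r57=111001 pc4: +16 =454
r58=111010 pc4: +16 =470
r59=111011 pc5: +32 =502
r60=111100 pc4: +16 =518
r61=111101 pc5: +32 =550
r62=111110 pc5: +32 =582
r63=111111 pc6: +64 =646
r64=1000000 pc1: +2 =648
r65=1000001 pc2: +4 =652
r66=1000010 pc2: +4 =656
r67=1000011 pc3: +8 =664
r68=1000100 pc2: +4 =668
r69=1000101 pc3: +8 =676
r70=1000110 pc3: +8 =684
r71=1000111 pc4: +16 =700
r72=1001000 pc2: +4 =704
r73=1001001 pc3: +8 =712
r74=1001010 pc3: +8 =720
r75=1001011 pc4: +16 =736
r76=1001100 pc3: +8 =744
r77=1001101 pc4: +16 =760
r78=1001110 pc4: +16 =776
r79=1001111 pc5: +32 =808
r80=1010000 pc2: +4 =812
r81=1010001 pc3: +8 =820
r82=1010010 pc3: +8 =828
r83=1010011 pc4: +16 =844
r84=1010100 pc3: +8 =852
r85=1010101 pc4: +16 =868
r86=1010110 pc4: +16 =884
r87=1010111 pc5: +32 =916
r88=1011000 pc3: +8 =924
r89=1011001 pc4: +16 =940
r90=1011010 pc4: +16 =956
r91=1011011 pc5: +32 =988
r92=1011100 pc4: +16 =1004
r93=1011101 pc5: +32 =1036
r94=1011110 pc5: +32 =1068
r95=1011111 pc6: +64 =1132
r96=1100000 pc2: +4 =1136
r97=1100001 pc3: +8 =1144
r98=1100010 pc3: +8 =1152
r99=1100011 pc4: +16 =1168
r100=1100100 pc3: +8 =1176
r101=1100101 pc4: +16 =1192
r102=1100110 pc4: +16 =1208
r103=1100111 pc5: +32 =1240
r104=1101000 pc3: +8 =1248
r105=1101001 pc4: +16 =1264
r106=1101010 pc4: +16 =1280
r107=1101011 pc5: +32 =1312

Answer: 1312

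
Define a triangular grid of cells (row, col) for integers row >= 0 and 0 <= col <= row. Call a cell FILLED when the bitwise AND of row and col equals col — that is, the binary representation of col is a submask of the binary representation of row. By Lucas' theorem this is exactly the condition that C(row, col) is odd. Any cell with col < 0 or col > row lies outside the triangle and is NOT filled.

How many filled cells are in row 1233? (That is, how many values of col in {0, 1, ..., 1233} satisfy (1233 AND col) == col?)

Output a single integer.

1233 in binary = 10011010001
popcount(1233) = number of 1-bits in 10011010001 = 5
A col c satisfies (1233 AND c) == c iff every set bit of c is also set in 1233; each of the 5 set bits of 1233 can independently be on or off in c.
count = 2^5 = 32

Answer: 32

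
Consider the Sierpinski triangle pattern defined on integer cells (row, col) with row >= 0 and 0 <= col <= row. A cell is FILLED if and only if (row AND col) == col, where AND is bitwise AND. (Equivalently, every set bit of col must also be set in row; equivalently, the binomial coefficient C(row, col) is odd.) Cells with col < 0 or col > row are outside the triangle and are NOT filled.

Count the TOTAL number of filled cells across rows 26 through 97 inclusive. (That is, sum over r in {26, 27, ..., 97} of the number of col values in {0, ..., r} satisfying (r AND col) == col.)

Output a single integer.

r26=11010 pc3: +8 =8
r27=11011 pc4: +16 =24
r28=11100 pc3: +8 =32
r29=11101 pc4: +16 =48
r30=11110 pc4: +16 =64
r31=11111 pc5: +32 =96
r32=100000 pc1: +2 =98
r33=100001 pc2: +4 =102
r34=100010 pc2: +4 =106
r35=100011 pc3: +8 =114
r36=100100 pc2: +4 =118
r37=100101 pc3: +8 =126
r38=100110 pc3: +8 =134
r39=100111 pc4: +16 =150
r40=101000 pc2: +4 =154
r41=101001 pc3: +8 =162
r42=101010 pc3: +8 =170
r43=101011 pc4: +16 =186
r44=101100 pc3: +8 =194
r45=101101 pc4: +16 =210
r46=101110 pc4: +16 =226
r47=101111 pc5: +32 =258
r48=110000 pc2: +4 =262
r49=110001 pc3: +8 =270
r50=110010 pc3: +8 =278
r51=110011 pc4: +16 =294
r52=110100 pc3: +8 =302
r53=110101 pc4: +16 =318
r54=110110 pc4: +16 =334
r55=110111 pc5: +32 =366
r56=111000 pc3: +8 =374
r57=111001 pc4: +16 =390
r58=111010 pc4: +16 =406
r59=111011 pc5: +32 =438
r60=111100 pc4: +16 =454
r61=111101 pc5: +32 =486
r62=111110 pc5: +32 =518
r63=111111 pc6: +64 =582
r64=1000000 pc1: +2 =584
r65=1000001 pc2: +4 =588
r66=1000010 pc2: +4 =592
r67=1000011 pc3: +8 =600
r68=1000100 pc2: +4 =604
r69=1000101 pc3: +8 =612
r70=1000110 pc3: +8 =620
r71=1000111 pc4: +16 =636
r72=1001000 pc2: +4 =640
r73=1001001 pc3: +8 =648
r74=1001010 pc3: +8 =656
r75=1001011 pc4: +16 =672
r76=1001100 pc3: +8 =680
r77=1001101 pc4: +16 =696
r78=1001110 pc4: +16 =712
r79=1001111 pc5: +32 =744
r80=1010000 pc2: +4 =748
r81=1010001 pc3: +8 =756
r82=1010010 pc3: +8 =764
r83=1010011 pc4: +16 =780
r84=1010100 pc3: +8 =788
r85=1010101 pc4: +16 =804
r86=1010110 pc4: +16 =820
r87=1010111 pc5: +32 =852
r88=1011000 pc3: +8 =860
r89=1011001 pc4: +16 =876
r90=1011010 pc4: +16 =892
r91=1011011 pc5: +32 =924
r92=1011100 pc4: +16 =940
r93=1011101 pc5: +32 =972
r94=1011110 pc5: +32 =1004
r95=1011111 pc6: +64 =1068
r96=1100000 pc2: +4 =1072
r97=1100001 pc3: +8 =1080

Answer: 1080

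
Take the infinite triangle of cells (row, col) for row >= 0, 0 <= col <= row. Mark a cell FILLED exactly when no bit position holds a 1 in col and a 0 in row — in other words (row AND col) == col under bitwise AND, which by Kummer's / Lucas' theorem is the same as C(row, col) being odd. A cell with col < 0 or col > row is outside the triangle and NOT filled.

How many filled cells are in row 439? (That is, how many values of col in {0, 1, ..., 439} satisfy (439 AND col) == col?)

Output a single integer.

Answer: 128

Derivation:
439 in binary = 110110111
popcount(439) = number of 1-bits in 110110111 = 7
A col c satisfies (439 AND c) == c iff every set bit of c is also set in 439; each of the 7 set bits of 439 can independently be on or off in c.
count = 2^7 = 128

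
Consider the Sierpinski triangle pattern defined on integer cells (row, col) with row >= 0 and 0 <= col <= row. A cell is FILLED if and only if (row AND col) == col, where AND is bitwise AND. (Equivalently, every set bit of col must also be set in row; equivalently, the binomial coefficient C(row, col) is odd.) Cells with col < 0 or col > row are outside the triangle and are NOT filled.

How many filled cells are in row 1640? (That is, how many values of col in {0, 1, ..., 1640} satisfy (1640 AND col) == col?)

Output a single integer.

Answer: 32

Derivation:
1640 in binary = 11001101000
popcount(1640) = number of 1-bits in 11001101000 = 5
A col c satisfies (1640 AND c) == c iff every set bit of c is also set in 1640; each of the 5 set bits of 1640 can independently be on or off in c.
count = 2^5 = 32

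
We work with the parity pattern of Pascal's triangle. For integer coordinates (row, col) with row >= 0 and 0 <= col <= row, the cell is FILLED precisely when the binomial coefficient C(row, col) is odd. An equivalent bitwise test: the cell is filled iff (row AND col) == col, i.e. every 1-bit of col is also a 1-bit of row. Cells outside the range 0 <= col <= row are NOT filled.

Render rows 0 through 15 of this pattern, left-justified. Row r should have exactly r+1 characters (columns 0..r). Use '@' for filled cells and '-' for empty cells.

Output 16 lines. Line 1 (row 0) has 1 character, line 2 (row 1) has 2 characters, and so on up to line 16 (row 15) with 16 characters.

Answer: @
@@
@-@
@@@@
@---@
@@--@@
@-@-@-@
@@@@@@@@
@-------@
@@------@@
@-@-----@-@
@@@@----@@@@
@---@---@---@
@@--@@--@@--@@
@-@-@-@-@-@-@-@
@@@@@@@@@@@@@@@@

Derivation:
r0=0: @
r1=1: @@
r2=10: @-@
r3=11: @@@@
r4=100: @---@
r5=101: @@--@@
r6=110: @-@-@-@
r7=111: @@@@@@@@
r8=1000: @-------@
r9=1001: @@------@@
r10=1010: @-@-----@-@
r11=1011: @@@@----@@@@
r12=1100: @---@---@---@
r13=1101: @@--@@--@@--@@
r14=1110: @-@-@-@-@-@-@-@
r15=1111: @@@@@@@@@@@@@@@@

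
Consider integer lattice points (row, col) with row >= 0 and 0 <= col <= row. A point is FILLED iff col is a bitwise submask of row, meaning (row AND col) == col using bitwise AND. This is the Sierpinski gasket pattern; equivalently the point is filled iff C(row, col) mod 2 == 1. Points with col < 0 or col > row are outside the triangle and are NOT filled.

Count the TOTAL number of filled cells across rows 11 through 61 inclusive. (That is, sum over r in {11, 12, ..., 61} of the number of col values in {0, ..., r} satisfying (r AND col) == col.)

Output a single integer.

Answer: 596

Derivation:
r11=1011 pc3: +8 =8
r12=1100 pc2: +4 =12
r13=1101 pc3: +8 =20
r14=1110 pc3: +8 =28
r15=1111 pc4: +16 =44
r16=10000 pc1: +2 =46
r17=10001 pc2: +4 =50
r18=10010 pc2: +4 =54
r19=10011 pc3: +8 =62
r20=10100 pc2: +4 =66
r21=10101 pc3: +8 =74
r22=10110 pc3: +8 =82
r23=10111 pc4: +16 =98
r24=11000 pc2: +4 =102
r25=11001 pc3: +8 =110
r26=11010 pc3: +8 =118
r27=11011 pc4: +16 =134
r28=11100 pc3: +8 =142
r29=11101 pc4: +16 =158
r30=11110 pc4: +16 =174
r31=11111 pc5: +32 =206
r32=100000 pc1: +2 =208
r33=100001 pc2: +4 =212
r34=100010 pc2: +4 =216
r35=100011 pc3: +8 =224
r36=100100 pc2: +4 =228
r37=100101 pc3: +8 =236
r38=100110 pc3: +8 =244
r39=100111 pc4: +16 =260
r40=101000 pc2: +4 =264
r41=101001 pc3: +8 =272
r42=101010 pc3: +8 =280
r43=101011 pc4: +16 =296
r44=101100 pc3: +8 =304
r45=101101 pc4: +16 =320
r46=101110 pc4: +16 =336
r47=101111 pc5: +32 =368
r48=110000 pc2: +4 =372
r49=110001 pc3: +8 =380
r50=110010 pc3: +8 =388
r51=110011 pc4: +16 =404
r52=110100 pc3: +8 =412
r53=110101 pc4: +16 =428
r54=110110 pc4: +16 =444
r55=110111 pc5: +32 =476
r56=111000 pc3: +8 =484
r57=111001 pc4: +16 =500
r58=111010 pc4: +16 =516
r59=111011 pc5: +32 =548
r60=111100 pc4: +16 =564
r61=111101 pc5: +32 =596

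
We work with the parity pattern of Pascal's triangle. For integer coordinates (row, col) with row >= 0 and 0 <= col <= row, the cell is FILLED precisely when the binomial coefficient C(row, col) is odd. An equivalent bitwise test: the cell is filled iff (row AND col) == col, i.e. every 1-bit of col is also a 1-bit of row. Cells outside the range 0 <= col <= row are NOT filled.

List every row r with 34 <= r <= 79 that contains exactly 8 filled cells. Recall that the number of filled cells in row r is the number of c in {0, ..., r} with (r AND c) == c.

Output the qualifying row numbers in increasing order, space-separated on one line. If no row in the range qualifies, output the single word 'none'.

Answer: 35 37 38 41 42 44 49 50 52 56 67 69 70 73 74 76

Derivation:
Row r has 2^popcount(r) filled cells, so we need popcount(r) = log2(8) = 3.
Scan r = 34..79 and keep those with exactly 3 one-bits:
r=34=100010 popcount=2 -> skip
r=35=100011 popcount=3 -> KEEP
r=36=100100 popcount=2 -> skip
r=37=100101 popcount=3 -> KEEP
r=38=100110 popcount=3 -> KEEP
r=39=100111 popcount=4 -> skip
r=40=101000 popcount=2 -> skip
r=41=101001 popcount=3 -> KEEP
r=42=101010 popcount=3 -> KEEP
r=43=101011 popcount=4 -> skip
r=44=101100 popcount=3 -> KEEP
r=45=101101 popcount=4 -> skip
r=46=101110 popcount=4 -> skip
r=47=101111 popcount=5 -> skip
r=48=110000 popcount=2 -> skip
r=49=110001 popcount=3 -> KEEP
r=50=110010 popcount=3 -> KEEP
r=51=110011 popcount=4 -> skip
r=52=110100 popcount=3 -> KEEP
r=53=110101 popcount=4 -> skip
r=54=110110 popcount=4 -> skip
r=55=110111 popcount=5 -> skip
r=56=111000 popcount=3 -> KEEP
r=57=111001 popcount=4 -> skip
r=58=111010 popcount=4 -> skip
r=59=111011 popcount=5 -> skip
r=60=111100 popcount=4 -> skip
r=61=111101 popcount=5 -> skip
r=62=111110 popcount=5 -> skip
r=63=111111 popcount=6 -> skip
r=64=1000000 popcount=1 -> skip
r=65=1000001 popcount=2 -> skip
r=66=1000010 popcount=2 -> skip
r=67=1000011 popcount=3 -> KEEP
r=68=1000100 popcount=2 -> skip
r=69=1000101 popcount=3 -> KEEP
r=70=1000110 popcount=3 -> KEEP
r=71=1000111 popcount=4 -> skip
r=72=1001000 popcount=2 -> skip
r=73=1001001 popcount=3 -> KEEP
r=74=1001010 popcount=3 -> KEEP
r=75=1001011 popcount=4 -> skip
r=76=1001100 popcount=3 -> KEEP
r=77=1001101 popcount=4 -> skip
r=78=1001110 popcount=4 -> skip
r=79=1001111 popcount=5 -> skip
Kept rows: 35 37 38 41 42 44 49 50 52 56 67 69 70 73 74 76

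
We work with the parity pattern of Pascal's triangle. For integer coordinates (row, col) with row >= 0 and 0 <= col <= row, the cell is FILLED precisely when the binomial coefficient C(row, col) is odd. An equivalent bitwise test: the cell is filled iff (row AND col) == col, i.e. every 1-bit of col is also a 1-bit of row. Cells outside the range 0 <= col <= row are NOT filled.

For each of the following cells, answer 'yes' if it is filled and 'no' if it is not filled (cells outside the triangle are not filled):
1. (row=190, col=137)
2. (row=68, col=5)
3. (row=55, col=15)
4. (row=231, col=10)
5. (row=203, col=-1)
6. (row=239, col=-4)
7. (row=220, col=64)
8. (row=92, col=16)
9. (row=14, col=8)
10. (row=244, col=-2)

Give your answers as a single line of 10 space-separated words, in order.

(190,137): row=0b10111110, col=0b10001001, row AND col = 0b10001000 = 136; 136 != 137 -> empty
(68,5): row=0b1000100, col=0b101, row AND col = 0b100 = 4; 4 != 5 -> empty
(55,15): row=0b110111, col=0b1111, row AND col = 0b111 = 7; 7 != 15 -> empty
(231,10): row=0b11100111, col=0b1010, row AND col = 0b10 = 2; 2 != 10 -> empty
(203,-1): col outside [0, 203] -> not filled
(239,-4): col outside [0, 239] -> not filled
(220,64): row=0b11011100, col=0b1000000, row AND col = 0b1000000 = 64; 64 == 64 -> filled
(92,16): row=0b1011100, col=0b10000, row AND col = 0b10000 = 16; 16 == 16 -> filled
(14,8): row=0b1110, col=0b1000, row AND col = 0b1000 = 8; 8 == 8 -> filled
(244,-2): col outside [0, 244] -> not filled

Answer: no no no no no no yes yes yes no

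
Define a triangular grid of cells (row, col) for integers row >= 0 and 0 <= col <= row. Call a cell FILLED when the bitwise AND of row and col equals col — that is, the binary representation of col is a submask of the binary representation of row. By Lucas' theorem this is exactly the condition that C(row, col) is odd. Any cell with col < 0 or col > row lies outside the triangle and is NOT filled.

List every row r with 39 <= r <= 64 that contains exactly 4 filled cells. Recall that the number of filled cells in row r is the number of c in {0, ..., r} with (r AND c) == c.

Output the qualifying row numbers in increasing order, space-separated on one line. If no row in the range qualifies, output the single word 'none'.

Row r has 2^popcount(r) filled cells, so we need popcount(r) = log2(4) = 2.
Scan r = 39..64 and keep those with exactly 2 one-bits:
r=39=100111 popcount=4 -> skip
r=40=101000 popcount=2 -> KEEP
r=41=101001 popcount=3 -> skip
r=42=101010 popcount=3 -> skip
r=43=101011 popcount=4 -> skip
r=44=101100 popcount=3 -> skip
r=45=101101 popcount=4 -> skip
r=46=101110 popcount=4 -> skip
r=47=101111 popcount=5 -> skip
r=48=110000 popcount=2 -> KEEP
r=49=110001 popcount=3 -> skip
r=50=110010 popcount=3 -> skip
r=51=110011 popcount=4 -> skip
r=52=110100 popcount=3 -> skip
r=53=110101 popcount=4 -> skip
r=54=110110 popcount=4 -> skip
r=55=110111 popcount=5 -> skip
r=56=111000 popcount=3 -> skip
r=57=111001 popcount=4 -> skip
r=58=111010 popcount=4 -> skip
r=59=111011 popcount=5 -> skip
r=60=111100 popcount=4 -> skip
r=61=111101 popcount=5 -> skip
r=62=111110 popcount=5 -> skip
r=63=111111 popcount=6 -> skip
r=64=1000000 popcount=1 -> skip
Kept rows: 40 48

Answer: 40 48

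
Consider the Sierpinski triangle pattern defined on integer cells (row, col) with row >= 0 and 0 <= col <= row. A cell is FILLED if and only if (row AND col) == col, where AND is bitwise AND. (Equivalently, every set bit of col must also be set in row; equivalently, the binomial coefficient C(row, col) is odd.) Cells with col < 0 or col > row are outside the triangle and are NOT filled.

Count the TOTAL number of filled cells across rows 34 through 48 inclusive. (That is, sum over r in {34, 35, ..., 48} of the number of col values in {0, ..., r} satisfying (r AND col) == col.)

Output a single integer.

r34=100010 pc2: +4 =4
r35=100011 pc3: +8 =12
r36=100100 pc2: +4 =16
r37=100101 pc3: +8 =24
r38=100110 pc3: +8 =32
r39=100111 pc4: +16 =48
r40=101000 pc2: +4 =52
r41=101001 pc3: +8 =60
r42=101010 pc3: +8 =68
r43=101011 pc4: +16 =84
r44=101100 pc3: +8 =92
r45=101101 pc4: +16 =108
r46=101110 pc4: +16 =124
r47=101111 pc5: +32 =156
r48=110000 pc2: +4 =160

Answer: 160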